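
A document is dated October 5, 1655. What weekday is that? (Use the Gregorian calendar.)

Doomsday rule: the anchor day for the 1600s is Tuesday. For year 55: 55÷12 = 4 r 7, and 7÷4 = 1, so 4+7+1 = 12.
Tuesday + 12 ≡ Sunday — that's 1655's doomsday.
In October the doomsday date is Oct 10.
Oct 5 is 5 days before Oct 10; 5 mod 7 = 5, so Sunday − 5 = Tuesday.

Tuesday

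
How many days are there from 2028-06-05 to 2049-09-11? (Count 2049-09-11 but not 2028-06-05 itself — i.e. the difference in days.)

7768

Jun 5, 2028 → Jun 5, 2029: 365 days.
Jun 5, 2029 → Jun 5, 2030: 365 days.
Jun 5, 2030 → Jun 5, 2031: 365 days.
Jun 5, 2031 → Jun 5, 2032: 366 days (Feb 29, 2032 is in that span).
Jun 5, 2032 → Jun 5, 2033: 365 days.
Jun 5, 2033 → Jun 5, 2034: 365 days.
Jun 5, 2034 → Jun 5, 2035: 365 days.
Jun 5, 2035 → Jun 5, 2036: 366 days (Feb 29, 2036 is in that span).
Jun 5, 2036 → Jun 5, 2037: 365 days.
Jun 5, 2037 → Jun 5, 2038: 365 days.
Jun 5, 2038 → Jun 5, 2039: 365 days.
Jun 5, 2039 → Jun 5, 2040: 366 days (Feb 29, 2040 is in that span).
Jun 5, 2040 → Jun 5, 2041: 365 days.
Jun 5, 2041 → Jun 5, 2042: 365 days.
Jun 5, 2042 → Jun 5, 2043: 365 days.
Jun 5, 2043 → Jun 5, 2044: 366 days (Feb 29, 2044 is in that span).
Jun 5, 2044 → Jun 5, 2045: 365 days.
Jun 5, 2045 → Jun 5, 2046: 365 days.
Jun 5, 2046 → Jun 5, 2047: 365 days.
Jun 5, 2047 → Jun 5, 2048: 366 days (Feb 29, 2048 is in that span).
Jun 5, 2048 → Jun 5, 2049: 365 days.
Jun 5, 2049 → Jul 5, 2049: 30 days (June has 30).
Jul 5, 2049 → Aug 5, 2049: 31 days (July has 31).
Aug 5, 2049 → Sep 5, 2049: 31 days (August has 31).
Sep 5, 2049 → Sep 11, 2049: 6 days.
Total: 7768 days.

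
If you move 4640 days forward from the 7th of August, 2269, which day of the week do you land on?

Friday

First find the weekday of Aug 7, 2269. Doomsday rule: the anchor day for the 2200s is Friday. For year 69: 69÷12 = 5 r 9, and 9÷4 = 2, so 5+9+2 = 16.
Friday + 16 ≡ Sunday — that's 2269's doomsday.
In August the doomsday date is Aug 8.
Aug 7 is 1 day before Aug 8; 1 mod 7 = 1, so Sunday − 1 = Saturday.
4640 mod 7 = 6, so 4640 days after a Saturday is Saturday + 6 = Friday.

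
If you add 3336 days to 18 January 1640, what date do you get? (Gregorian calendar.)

+366 (one year; includes Feb 29, 1640) → Jan 18, 1641 (2970 left).
+365 (one year) → Jan 18, 1642 (2605 left).
+365 (one year) → Jan 18, 1643 (2240 left).
+365 (one year) → Jan 18, 1644 (1875 left).
+366 (one year; includes Feb 29, 1644) → Jan 18, 1645 (1509 left).
+365 (one year) → Jan 18, 1646 (1144 left).
+365 (one year) → Jan 18, 1647 (779 left).
+365 (one year) → Jan 18, 1648 (414 left).
+366 (one year; includes Feb 29, 1648) → Jan 18, 1649 (48 left).
Jan has 31 days: +14 → Feb 1, 1649 (34 left).
Feb has 28 days: +28 → Mar 1, 1649 (6 left).
+6 → Mar 7, 1649.

March 7, 1649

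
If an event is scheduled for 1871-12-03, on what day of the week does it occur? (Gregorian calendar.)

Sunday

Doomsday rule: the anchor day for the 1800s is Friday. For year 71: 71÷12 = 5 r 11, and 11÷4 = 2, so 5+11+2 = 18.
Friday + 18 ≡ Tuesday — that's 1871's doomsday.
In December the doomsday date is Dec 12.
Dec 3 is 9 days before Dec 12; 9 mod 7 = 2, so Tuesday − 2 = Sunday.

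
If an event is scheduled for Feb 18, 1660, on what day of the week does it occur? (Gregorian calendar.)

Wednesday

Doomsday rule: the anchor day for the 1600s is Tuesday. For year 60: 60÷12 = 5 r 0, and 0÷4 = 0, so 5+0+0 = 5.
Tuesday + 5 ≡ Sunday — that's 1660's doomsday.
In February the doomsday date is Feb 29 (1660 is a leap year (divisible by 4)).
Feb 18 is 11 days before Feb 29; 11 mod 7 = 4, so Sunday − 4 = Wednesday.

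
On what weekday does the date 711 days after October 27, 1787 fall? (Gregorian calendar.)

Oct 27, 1787 is a Saturday.
711 mod 7 = 4, so 711 days after a Saturday is Saturday + 4 = Wednesday.

Wednesday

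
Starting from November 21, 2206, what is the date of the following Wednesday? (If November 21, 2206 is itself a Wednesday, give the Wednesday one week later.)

Nov 21, 2206 is a Friday.
From Friday to the next Wednesday is 5 days.
Nov 21, 2206 + 5 = Nov 26, 2206.

November 26, 2206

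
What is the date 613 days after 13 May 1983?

+366 (one year; includes Feb 29, 1984) → May 13, 1984 (247 left).
May has 31 days: +19 → Jun 1, 1984 (228 left).
Jun has 30 days: +30 → Jul 1, 1984 (198 left).
Jul has 31 days: +31 → Aug 1, 1984 (167 left).
Aug has 31 days: +31 → Sep 1, 1984 (136 left).
Sep has 30 days: +30 → Oct 1, 1984 (106 left).
Oct has 31 days: +31 → Nov 1, 1984 (75 left).
Nov has 30 days: +30 → Dec 1, 1984 (45 left).
Dec has 31 days: +31 → Jan 1, 1985 (14 left).
+14 → Jan 15, 1985.

January 15, 1985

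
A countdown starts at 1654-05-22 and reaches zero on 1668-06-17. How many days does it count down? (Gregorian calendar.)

5140

May 22, 1654 → May 22, 1655: 365 days.
May 22, 1655 → May 22, 1656: 366 days (Feb 29, 1656 is in that span).
May 22, 1656 → May 22, 1657: 365 days.
May 22, 1657 → May 22, 1658: 365 days.
May 22, 1658 → May 22, 1659: 365 days.
May 22, 1659 → May 22, 1660: 366 days (Feb 29, 1660 is in that span).
May 22, 1660 → May 22, 1661: 365 days.
May 22, 1661 → May 22, 1662: 365 days.
May 22, 1662 → May 22, 1663: 365 days.
May 22, 1663 → May 22, 1664: 366 days (Feb 29, 1664 is in that span).
May 22, 1664 → May 22, 1665: 365 days.
May 22, 1665 → May 22, 1666: 365 days.
May 22, 1666 → May 22, 1667: 365 days.
May 22, 1667 → Jun 22, 1667: 31 days (May has 31).
Jun 22, 1667 → Jul 22, 1667: 30 days (June has 30).
Jul 22, 1667 → Aug 22, 1667: 31 days (July has 31).
Aug 22, 1667 → Sep 22, 1667: 31 days (August has 31).
Sep 22, 1667 → Oct 22, 1667: 30 days (September has 30).
Oct 22, 1667 → Nov 22, 1667: 31 days (October has 31).
Nov 22, 1667 → Dec 22, 1667: 30 days (November has 30).
Dec 22, 1667 → Jan 22, 1668: 31 days (December has 31).
Jan 22, 1668 → Feb 22, 1668: 31 days (January has 31).
Feb 22, 1668 → Mar 22, 1668: 29 days (February has 29).
Mar 22, 1668 → Apr 22, 1668: 31 days (March has 31).
Apr 22, 1668 → May 22, 1668: 30 days (April has 30).
May 22, 1668 → Jun 17, 1668: 26 days.
Total: 5140 days.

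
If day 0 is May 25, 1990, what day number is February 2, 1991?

May 25, 1990 → Jun 25, 1990: 31 days (May has 31).
Jun 25, 1990 → Jul 25, 1990: 30 days (June has 30).
Jul 25, 1990 → Aug 25, 1990: 31 days (July has 31).
Aug 25, 1990 → Sep 25, 1990: 31 days (August has 31).
Sep 25, 1990 → Oct 25, 1990: 30 days (September has 30).
Oct 25, 1990 → Nov 25, 1990: 31 days (October has 31).
Nov 25, 1990 → Dec 25, 1990: 30 days (November has 30).
Dec 25, 1990 → Jan 25, 1991: 31 days (December has 31).
Jan 25, 1991 → Feb 2, 1991: 8 days.
Total: 253 days.

253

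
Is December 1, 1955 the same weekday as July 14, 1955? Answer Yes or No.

From Jul 14, 1955 to Dec 1, 1955 is 140 days.
140 mod 7 = 0, so they are the same weekday.
(Jul 14, 1955 is a Thursday; Dec 1, 1955 is a Thursday.)

Yes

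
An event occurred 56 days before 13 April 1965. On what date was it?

−13 → Mar 31, 1965 (end of Mar, 31 days; 43 left).
−31 → Feb 28, 1965 (end of Feb, 28 days; 12 left).
−12 → Feb 16, 1965.

February 16, 1965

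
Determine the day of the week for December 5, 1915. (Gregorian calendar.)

Sunday

Doomsday rule: the anchor day for the 1900s is Wednesday. For year 15: 15÷12 = 1 r 3, and 3÷4 = 0, so 1+3+0 = 4.
Wednesday + 4 ≡ Sunday — that's 1915's doomsday.
In December the doomsday date is Dec 12.
Dec 5 is 7 days before Dec 12; 7 mod 7 = 0, so Sunday − 0 = Sunday.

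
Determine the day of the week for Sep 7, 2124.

Doomsday rule: the anchor day for the 2100s is Sunday. For year 24: 24÷12 = 2 r 0, and 0÷4 = 0, so 2+0+0 = 2.
Sunday + 2 ≡ Tuesday — that's 2124's doomsday.
In September the doomsday date is Sep 5.
Sep 7 is 2 days after Sep 5; 2 mod 7 = 2, so Tuesday + 2 = Thursday.

Thursday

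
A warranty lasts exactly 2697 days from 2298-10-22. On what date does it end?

March 12, 2306

+365 (one year) → Oct 22, 2299 (2332 left).
+365 (one year) → Oct 22, 2300 (1967 left).
+365 (one year) → Oct 22, 2301 (1602 left).
+365 (one year) → Oct 22, 2302 (1237 left).
+365 (one year) → Oct 22, 2303 (872 left).
+366 (one year; includes Feb 29, 2304) → Oct 22, 2304 (506 left).
+365 (one year) → Oct 22, 2305 (141 left).
Oct has 31 days: +10 → Nov 1, 2305 (131 left).
Nov has 30 days: +30 → Dec 1, 2305 (101 left).
Dec has 31 days: +31 → Jan 1, 2306 (70 left).
Jan has 31 days: +31 → Feb 1, 2306 (39 left).
Feb has 28 days: +28 → Mar 1, 2306 (11 left).
+11 → Mar 12, 2306.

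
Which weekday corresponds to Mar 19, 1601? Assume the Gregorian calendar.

Doomsday rule: the anchor day for the 1600s is Tuesday. For year 01: 1÷12 = 0 r 1, and 1÷4 = 0, so 0+1+0 = 1.
Tuesday + 1 ≡ Wednesday — that's 1601's doomsday.
In March the doomsday date is Mar 14.
Mar 19 is 5 days after Mar 14; 5 mod 7 = 5, so Wednesday + 5 = Monday.

Monday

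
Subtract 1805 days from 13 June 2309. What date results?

−365 (one year) → Jun 13, 2308 (1440 left).
−366 (one year; includes Feb 29, 2308) → Jun 13, 2307 (1074 left).
−365 (one year) → Jun 13, 2306 (709 left).
−365 (one year) → Jun 13, 2305 (344 left).
−13 → May 31, 2305 (end of May, 31 days; 331 left).
−31 → Apr 30, 2305 (end of Apr, 30 days; 300 left).
−30 → Mar 31, 2305 (end of Mar, 31 days; 270 left).
−31 → Feb 28, 2305 (end of Feb, 28 days; 239 left).
−28 → Jan 31, 2305 (end of Jan, 31 days; 211 left).
−31 → Dec 31, 2304 (end of Dec, 31 days; 180 left).
−31 → Nov 30, 2304 (end of Nov, 30 days; 149 left).
−30 → Oct 31, 2304 (end of Oct, 31 days; 119 left).
−31 → Sep 30, 2304 (end of Sep, 30 days; 88 left).
−30 → Aug 31, 2304 (end of Aug, 31 days; 58 left).
−31 → Jul 31, 2304 (end of Jul, 31 days; 27 left).
−27 → Jul 4, 2304.

July 4, 2304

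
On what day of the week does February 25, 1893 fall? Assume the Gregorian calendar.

Saturday

Doomsday rule: the anchor day for the 1800s is Friday. For year 93: 93÷12 = 7 r 9, and 9÷4 = 2, so 7+9+2 = 18.
Friday + 18 ≡ Tuesday — that's 1893's doomsday.
In February the doomsday date is Feb 28 (1893 is not a leap year).
Feb 25 is 3 days before Feb 28; 3 mod 7 = 3, so Tuesday − 3 = Saturday.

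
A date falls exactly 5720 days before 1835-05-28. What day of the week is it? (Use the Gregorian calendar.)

Wednesday

May 28, 1835 is a Thursday.
5720 mod 7 = 1, so 5720 days before a Thursday is Thursday − 1 = Wednesday.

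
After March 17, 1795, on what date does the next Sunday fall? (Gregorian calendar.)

Mar 17, 1795 is a Tuesday.
From Tuesday to the next Sunday is 5 days.
Mar 17, 1795 + 5 = Mar 22, 1795.

March 22, 1795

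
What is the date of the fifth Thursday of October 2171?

October 31, 2171

October 1, 2171 is a Tuesday.
The first Thursday is therefore October 3 (2 days later).
The fifth Thursday is 3 + 4×7 = October 31.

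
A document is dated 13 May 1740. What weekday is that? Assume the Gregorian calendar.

Doomsday rule: the anchor day for the 1700s is Sunday. For year 40: 40÷12 = 3 r 4, and 4÷4 = 1, so 3+4+1 = 8.
Sunday + 8 ≡ Monday — that's 1740's doomsday.
In May the doomsday date is May 9.
May 13 is 4 days after May 9; 4 mod 7 = 4, so Monday + 4 = Friday.

Friday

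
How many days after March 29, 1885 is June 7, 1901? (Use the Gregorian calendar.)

Mar 29, 1885 → Mar 29, 1886: 365 days.
Mar 29, 1886 → Mar 29, 1887: 365 days.
Mar 29, 1887 → Mar 29, 1888: 366 days (Feb 29, 1888 is in that span).
Mar 29, 1888 → Mar 29, 1889: 365 days.
Mar 29, 1889 → Mar 29, 1890: 365 days.
Mar 29, 1890 → Mar 29, 1891: 365 days.
Mar 29, 1891 → Mar 29, 1892: 366 days (Feb 29, 1892 is in that span).
Mar 29, 1892 → Mar 29, 1893: 365 days.
Mar 29, 1893 → Mar 29, 1894: 365 days.
Mar 29, 1894 → Mar 29, 1895: 365 days.
Mar 29, 1895 → Mar 29, 1896: 366 days (Feb 29, 1896 is in that span).
Mar 29, 1896 → Mar 29, 1897: 365 days.
Mar 29, 1897 → Mar 29, 1898: 365 days.
Mar 29, 1898 → Mar 29, 1899: 365 days.
Mar 29, 1899 → Mar 29, 1900: 365 days.
Mar 29, 1900 → Mar 29, 1901: 365 days.
Mar 29, 1901 → Apr 29, 1901: 31 days (March has 31).
Apr 29, 1901 → May 29, 1901: 30 days (April has 30).
May 29, 1901 → Jun 7, 1901: 9 days.
Total: 5913 days.

5913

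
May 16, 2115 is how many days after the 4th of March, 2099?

Mar 4, 2099 → Mar 4, 2100: 365 days.
Mar 4, 2100 → Mar 4, 2101: 365 days.
Mar 4, 2101 → Mar 4, 2102: 365 days.
Mar 4, 2102 → Mar 4, 2103: 365 days.
Mar 4, 2103 → Mar 4, 2104: 366 days (Feb 29, 2104 is in that span).
Mar 4, 2104 → Mar 4, 2105: 365 days.
Mar 4, 2105 → Mar 4, 2106: 365 days.
Mar 4, 2106 → Mar 4, 2107: 365 days.
Mar 4, 2107 → Mar 4, 2108: 366 days (Feb 29, 2108 is in that span).
Mar 4, 2108 → Mar 4, 2109: 365 days.
Mar 4, 2109 → Mar 4, 2110: 365 days.
Mar 4, 2110 → Mar 4, 2111: 365 days.
Mar 4, 2111 → Mar 4, 2112: 366 days (Feb 29, 2112 is in that span).
Mar 4, 2112 → Mar 4, 2113: 365 days.
Mar 4, 2113 → Mar 4, 2114: 365 days.
Mar 4, 2114 → Mar 4, 2115: 365 days.
Mar 4, 2115 → Apr 4, 2115: 31 days (March has 31).
Apr 4, 2115 → May 4, 2115: 30 days (April has 30).
May 4, 2115 → May 16, 2115: 12 days.
Total: 5916 days.

5916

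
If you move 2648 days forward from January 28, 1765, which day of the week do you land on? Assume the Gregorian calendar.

Wednesday

First find the weekday of Jan 28, 1765. Doomsday rule: the anchor day for the 1700s is Sunday. For year 65: 65÷12 = 5 r 5, and 5÷4 = 1, so 5+5+1 = 11.
Sunday + 11 ≡ Thursday — that's 1765's doomsday.
In January the doomsday date is Jan 3 (1765 is not a leap year).
Jan 28 is 25 days after Jan 3; 25 mod 7 = 4, so Thursday + 4 = Monday.
2648 mod 7 = 2, so 2648 days after a Monday is Monday + 2 = Wednesday.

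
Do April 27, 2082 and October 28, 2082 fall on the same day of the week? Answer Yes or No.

No

From Apr 27, 2082 to Oct 28, 2082 is 184 days.
184 mod 7 = 2, so they are different weekdays.
(Apr 27, 2082 is a Monday; Oct 28, 2082 is a Wednesday.)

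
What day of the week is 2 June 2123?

Wednesday

January 1, 2123 is a Friday.
Jan 1, 2123 → Feb 1, 2123: 31 days (January has 31).
Feb 1, 2123 → Mar 1, 2123: 28 days (February has 28).
Mar 1, 2123 → Apr 1, 2123: 31 days (March has 31).
Apr 1, 2123 → May 1, 2123: 30 days (April has 30).
May 1, 2123 → Jun 1, 2123: 31 days (May has 31).
Jun 1, 2123 → Jun 2, 2123: 1 days.
Total: 152 days.
152 mod 7 = 5, so Friday + 5 = Wednesday.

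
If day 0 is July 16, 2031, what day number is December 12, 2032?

515

Jul 16, 2031 → Jul 16, 2032: 366 days (Feb 29, 2032 is in that span).
Jul 16, 2032 → Aug 16, 2032: 31 days (July has 31).
Aug 16, 2032 → Sep 16, 2032: 31 days (August has 31).
Sep 16, 2032 → Oct 16, 2032: 30 days (September has 30).
Oct 16, 2032 → Nov 16, 2032: 31 days (October has 31).
Nov 16, 2032 → Dec 12, 2032: 26 days.
Total: 515 days.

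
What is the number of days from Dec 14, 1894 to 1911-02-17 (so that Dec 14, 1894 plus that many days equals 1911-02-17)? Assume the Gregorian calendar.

5908

Dec 14, 1894 → Dec 14, 1895: 365 days.
Dec 14, 1895 → Dec 14, 1896: 366 days (Feb 29, 1896 is in that span).
Dec 14, 1896 → Dec 14, 1897: 365 days.
Dec 14, 1897 → Dec 14, 1898: 365 days.
Dec 14, 1898 → Dec 14, 1899: 365 days.
Dec 14, 1899 → Dec 14, 1900: 365 days.
Dec 14, 1900 → Dec 14, 1901: 365 days.
Dec 14, 1901 → Dec 14, 1902: 365 days.
Dec 14, 1902 → Dec 14, 1903: 365 days.
Dec 14, 1903 → Dec 14, 1904: 366 days (Feb 29, 1904 is in that span).
Dec 14, 1904 → Dec 14, 1905: 365 days.
Dec 14, 1905 → Dec 14, 1906: 365 days.
Dec 14, 1906 → Dec 14, 1907: 365 days.
Dec 14, 1907 → Dec 14, 1908: 366 days (Feb 29, 1908 is in that span).
Dec 14, 1908 → Dec 14, 1909: 365 days.
Dec 14, 1909 → Dec 14, 1910: 365 days.
Dec 14, 1910 → Jan 14, 1911: 31 days (December has 31).
Jan 14, 1911 → Feb 14, 1911: 31 days (January has 31).
Feb 14, 1911 → Feb 17, 1911: 3 days.
Total: 5908 days.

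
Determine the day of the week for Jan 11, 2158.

Wednesday

Doomsday rule: the anchor day for the 2100s is Sunday. For year 58: 58÷12 = 4 r 10, and 10÷4 = 2, so 4+10+2 = 16.
Sunday + 16 ≡ Tuesday — that's 2158's doomsday.
In January the doomsday date is Jan 3 (2158 is not a leap year).
Jan 11 is 8 days after Jan 3; 8 mod 7 = 1, so Tuesday + 1 = Wednesday.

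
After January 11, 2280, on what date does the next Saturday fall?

Jan 11, 2280 is a Sunday.
From Sunday to the next Saturday is 6 days.
Jan 11, 2280 + 6 = Jan 17, 2280.

January 17, 2280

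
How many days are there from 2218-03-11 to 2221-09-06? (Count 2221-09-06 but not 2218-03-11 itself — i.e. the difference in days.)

Mar 11, 2218 → Mar 11, 2219: 365 days.
Mar 11, 2219 → Mar 11, 2220: 366 days (Feb 29, 2220 is in that span).
Mar 11, 2220 → Mar 11, 2221: 365 days.
Mar 11, 2221 → Apr 11, 2221: 31 days (March has 31).
Apr 11, 2221 → May 11, 2221: 30 days (April has 30).
May 11, 2221 → Jun 11, 2221: 31 days (May has 31).
Jun 11, 2221 → Jul 11, 2221: 30 days (June has 30).
Jul 11, 2221 → Aug 11, 2221: 31 days (July has 31).
Aug 11, 2221 → Sep 6, 2221: 26 days.
Total: 1275 days.

1275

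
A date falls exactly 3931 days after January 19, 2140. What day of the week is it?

Saturday

Jan 19, 2140 is a Tuesday.
3931 mod 7 = 4, so 3931 days after a Tuesday is Tuesday + 4 = Saturday.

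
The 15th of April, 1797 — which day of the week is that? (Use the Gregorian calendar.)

Saturday

Doomsday rule: the anchor day for the 1700s is Sunday. For year 97: 97÷12 = 8 r 1, and 1÷4 = 0, so 8+1+0 = 9.
Sunday + 9 ≡ Tuesday — that's 1797's doomsday.
In April the doomsday date is Apr 4.
Apr 15 is 11 days after Apr 4; 11 mod 7 = 4, so Tuesday + 4 = Saturday.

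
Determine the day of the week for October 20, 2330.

Doomsday rule: the anchor day for the 2300s is Wednesday. For year 30: 30÷12 = 2 r 6, and 6÷4 = 1, so 2+6+1 = 9.
Wednesday + 9 ≡ Friday — that's 2330's doomsday.
In October the doomsday date is Oct 10.
Oct 20 is 10 days after Oct 10; 10 mod 7 = 3, so Friday + 3 = Monday.

Monday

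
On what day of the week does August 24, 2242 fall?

Wednesday

Doomsday rule: the anchor day for the 2200s is Friday. For year 42: 42÷12 = 3 r 6, and 6÷4 = 1, so 3+6+1 = 10.
Friday + 10 ≡ Monday — that's 2242's doomsday.
In August the doomsday date is Aug 8.
Aug 24 is 16 days after Aug 8; 16 mod 7 = 2, so Monday + 2 = Wednesday.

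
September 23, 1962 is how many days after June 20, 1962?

Jun 20, 1962 → Jul 20, 1962: 30 days (June has 30).
Jul 20, 1962 → Aug 20, 1962: 31 days (July has 31).
Aug 20, 1962 → Sep 20, 1962: 31 days (August has 31).
Sep 20, 1962 → Sep 23, 1962: 3 days.
Total: 95 days.

95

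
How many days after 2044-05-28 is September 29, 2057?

4872

May 28, 2044 → May 28, 2045: 365 days.
May 28, 2045 → May 28, 2046: 365 days.
May 28, 2046 → May 28, 2047: 365 days.
May 28, 2047 → May 28, 2048: 366 days (Feb 29, 2048 is in that span).
May 28, 2048 → May 28, 2049: 365 days.
May 28, 2049 → May 28, 2050: 365 days.
May 28, 2050 → May 28, 2051: 365 days.
May 28, 2051 → May 28, 2052: 366 days (Feb 29, 2052 is in that span).
May 28, 2052 → May 28, 2053: 365 days.
May 28, 2053 → May 28, 2054: 365 days.
May 28, 2054 → May 28, 2055: 365 days.
May 28, 2055 → May 28, 2056: 366 days (Feb 29, 2056 is in that span).
May 28, 2056 → May 28, 2057: 365 days.
May 28, 2057 → Jun 28, 2057: 31 days (May has 31).
Jun 28, 2057 → Jul 28, 2057: 30 days (June has 30).
Jul 28, 2057 → Aug 28, 2057: 31 days (July has 31).
Aug 28, 2057 → Sep 28, 2057: 31 days (August has 31).
Sep 28, 2057 → Sep 29, 2057: 1 days.
Total: 4872 days.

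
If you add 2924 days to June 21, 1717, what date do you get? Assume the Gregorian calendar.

+365 (one year) → Jun 21, 1718 (2559 left).
+365 (one year) → Jun 21, 1719 (2194 left).
+366 (one year; includes Feb 29, 1720) → Jun 21, 1720 (1828 left).
+365 (one year) → Jun 21, 1721 (1463 left).
+365 (one year) → Jun 21, 1722 (1098 left).
+365 (one year) → Jun 21, 1723 (733 left).
+366 (one year; includes Feb 29, 1724) → Jun 21, 1724 (367 left).
Jun has 30 days: +10 → Jul 1, 1724 (357 left).
Jul has 31 days: +31 → Aug 1, 1724 (326 left).
Aug has 31 days: +31 → Sep 1, 1724 (295 left).
Sep has 30 days: +30 → Oct 1, 1724 (265 left).
Oct has 31 days: +31 → Nov 1, 1724 (234 left).
Nov has 30 days: +30 → Dec 1, 1724 (204 left).
Dec has 31 days: +31 → Jan 1, 1725 (173 left).
Jan has 31 days: +31 → Feb 1, 1725 (142 left).
Feb has 28 days: +28 → Mar 1, 1725 (114 left).
Mar has 31 days: +31 → Apr 1, 1725 (83 left).
Apr has 30 days: +30 → May 1, 1725 (53 left).
May has 31 days: +31 → Jun 1, 1725 (22 left).
+22 → Jun 23, 1725.

June 23, 1725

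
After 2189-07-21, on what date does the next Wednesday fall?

July 22, 2189

Jul 21, 2189 is a Tuesday.
From Tuesday to the next Wednesday is 1 day.
Jul 21, 2189 + 1 = Jul 22, 2189.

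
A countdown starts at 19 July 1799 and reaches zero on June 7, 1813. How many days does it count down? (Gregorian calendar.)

5071

Jul 19, 1799 → Jul 19, 1800: 365 days.
Jul 19, 1800 → Jul 19, 1801: 365 days.
Jul 19, 1801 → Jul 19, 1802: 365 days.
Jul 19, 1802 → Jul 19, 1803: 365 days.
Jul 19, 1803 → Jul 19, 1804: 366 days (Feb 29, 1804 is in that span).
Jul 19, 1804 → Jul 19, 1805: 365 days.
Jul 19, 1805 → Jul 19, 1806: 365 days.
Jul 19, 1806 → Jul 19, 1807: 365 days.
Jul 19, 1807 → Jul 19, 1808: 366 days (Feb 29, 1808 is in that span).
Jul 19, 1808 → Jul 19, 1809: 365 days.
Jul 19, 1809 → Jul 19, 1810: 365 days.
Jul 19, 1810 → Jul 19, 1811: 365 days.
Jul 19, 1811 → Jul 19, 1812: 366 days (Feb 29, 1812 is in that span).
Jul 19, 1812 → Aug 19, 1812: 31 days (July has 31).
Aug 19, 1812 → Sep 19, 1812: 31 days (August has 31).
Sep 19, 1812 → Oct 19, 1812: 30 days (September has 30).
Oct 19, 1812 → Nov 19, 1812: 31 days (October has 31).
Nov 19, 1812 → Dec 19, 1812: 30 days (November has 30).
Dec 19, 1812 → Jan 19, 1813: 31 days (December has 31).
Jan 19, 1813 → Feb 19, 1813: 31 days (January has 31).
Feb 19, 1813 → Mar 19, 1813: 28 days (February has 28).
Mar 19, 1813 → Apr 19, 1813: 31 days (March has 31).
Apr 19, 1813 → May 19, 1813: 30 days (April has 30).
May 19, 1813 → Jun 7, 1813: 19 days.
Total: 5071 days.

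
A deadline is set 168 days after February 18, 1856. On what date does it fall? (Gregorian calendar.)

August 4, 1856

Feb has 29 days: +12 → Mar 1, 1856 (156 left).
Mar has 31 days: +31 → Apr 1, 1856 (125 left).
Apr has 30 days: +30 → May 1, 1856 (95 left).
May has 31 days: +31 → Jun 1, 1856 (64 left).
Jun has 30 days: +30 → Jul 1, 1856 (34 left).
Jul has 31 days: +31 → Aug 1, 1856 (3 left).
+3 → Aug 4, 1856.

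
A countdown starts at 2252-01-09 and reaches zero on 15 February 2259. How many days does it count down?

Jan 9, 2252 → Jan 9, 2253: 366 days (Feb 29, 2252 is in that span).
Jan 9, 2253 → Jan 9, 2254: 365 days.
Jan 9, 2254 → Jan 9, 2255: 365 days.
Jan 9, 2255 → Jan 9, 2256: 365 days.
Jan 9, 2256 → Jan 9, 2257: 366 days (Feb 29, 2256 is in that span).
Jan 9, 2257 → Jan 9, 2258: 365 days.
Jan 9, 2258 → Jan 9, 2259: 365 days.
Jan 9, 2259 → Feb 9, 2259: 31 days (January has 31).
Feb 9, 2259 → Feb 15, 2259: 6 days.
Total: 2594 days.

2594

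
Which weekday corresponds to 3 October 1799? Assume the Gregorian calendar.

Doomsday rule: the anchor day for the 1700s is Sunday. For year 99: 99÷12 = 8 r 3, and 3÷4 = 0, so 8+3+0 = 11.
Sunday + 11 ≡ Thursday — that's 1799's doomsday.
In October the doomsday date is Oct 10.
Oct 3 is 7 days before Oct 10; 7 mod 7 = 0, so Thursday − 0 = Thursday.

Thursday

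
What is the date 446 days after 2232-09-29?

December 19, 2233

+365 (one year) → Sep 29, 2233 (81 left).
Sep has 30 days: +2 → Oct 1, 2233 (79 left).
Oct has 31 days: +31 → Nov 1, 2233 (48 left).
Nov has 30 days: +30 → Dec 1, 2233 (18 left).
+18 → Dec 19, 2233.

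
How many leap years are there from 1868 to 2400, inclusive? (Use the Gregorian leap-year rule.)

Multiples of 4 in [1868,2400]: 134.
Of those, multiples of 100: 6 (not leap unless ÷400).
Multiples of 400: 2.
Leap years = 134 − 6 + 2 = 130.

130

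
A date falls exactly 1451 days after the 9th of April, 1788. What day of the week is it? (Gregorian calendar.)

First find the weekday of Apr 9, 1788. Doomsday rule: the anchor day for the 1700s is Sunday. For year 88: 88÷12 = 7 r 4, and 4÷4 = 1, so 7+4+1 = 12.
Sunday + 12 ≡ Friday — that's 1788's doomsday.
In April the doomsday date is Apr 4.
Apr 9 is 5 days after Apr 4; 5 mod 7 = 5, so Friday + 5 = Wednesday.
1451 mod 7 = 2, so 1451 days after a Wednesday is Wednesday + 2 = Friday.

Friday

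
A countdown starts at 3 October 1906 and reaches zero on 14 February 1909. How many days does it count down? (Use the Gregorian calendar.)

865

Oct 3, 1906 → Oct 3, 1907: 365 days.
Oct 3, 1907 → Oct 3, 1908: 366 days (Feb 29, 1908 is in that span).
Oct 3, 1908 → Nov 3, 1908: 31 days (October has 31).
Nov 3, 1908 → Dec 3, 1908: 30 days (November has 30).
Dec 3, 1908 → Jan 3, 1909: 31 days (December has 31).
Jan 3, 1909 → Feb 3, 1909: 31 days (January has 31).
Feb 3, 1909 → Feb 14, 1909: 11 days.
Total: 865 days.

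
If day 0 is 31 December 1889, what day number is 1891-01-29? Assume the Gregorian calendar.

394

Dec 31, 1889 → Jan 31, 1890: 31 days (December has 31).
Jan 31, 1890 → Feb 28, 1890: 28 days (January has 31).
Feb 28, 1890 → Mar 28, 1890: 28 days (February has 28).
Mar 28, 1890 → Apr 28, 1890: 31 days (March has 31).
Apr 28, 1890 → May 28, 1890: 30 days (April has 30).
May 28, 1890 → Jun 28, 1890: 31 days (May has 31).
Jun 28, 1890 → Jul 28, 1890: 30 days (June has 30).
Jul 28, 1890 → Aug 28, 1890: 31 days (July has 31).
Aug 28, 1890 → Sep 28, 1890: 31 days (August has 31).
Sep 28, 1890 → Oct 28, 1890: 30 days (September has 30).
Oct 28, 1890 → Nov 28, 1890: 31 days (October has 31).
Nov 28, 1890 → Dec 28, 1890: 30 days (November has 30).
Dec 28, 1890 → Jan 28, 1891: 31 days (December has 31).
Jan 28, 1891 → Jan 29, 1891: 1 days.
Total: 394 days.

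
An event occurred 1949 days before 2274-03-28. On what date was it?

November 25, 2268

−365 (one year) → Mar 28, 2273 (1584 left).
−365 (one year) → Mar 28, 2272 (1219 left).
−366 (one year; includes Feb 29, 2272) → Mar 28, 2271 (853 left).
−365 (one year) → Mar 28, 2270 (488 left).
−365 (one year) → Mar 28, 2269 (123 left).
−28 → Feb 28, 2269 (end of Feb, 28 days; 95 left).
−28 → Jan 31, 2269 (end of Jan, 31 days; 67 left).
−31 → Dec 31, 2268 (end of Dec, 31 days; 36 left).
−31 → Nov 30, 2268 (end of Nov, 30 days; 5 left).
−5 → Nov 25, 2268.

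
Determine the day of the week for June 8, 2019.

Saturday

January 1, 2019 is a Tuesday.
Jan 1, 2019 → Feb 1, 2019: 31 days (January has 31).
Feb 1, 2019 → Mar 1, 2019: 28 days (February has 28).
Mar 1, 2019 → Apr 1, 2019: 31 days (March has 31).
Apr 1, 2019 → May 1, 2019: 30 days (April has 30).
May 1, 2019 → Jun 1, 2019: 31 days (May has 31).
Jun 1, 2019 → Jun 8, 2019: 7 days.
Total: 158 days.
158 mod 7 = 4, so Tuesday + 4 = Saturday.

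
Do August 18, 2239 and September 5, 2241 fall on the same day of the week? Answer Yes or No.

From Aug 18, 2239 to Sep 5, 2241 is 749 days.
749 mod 7 = 0, so they are the same weekday.
(Aug 18, 2239 is a Sunday; Sep 5, 2241 is a Sunday.)

Yes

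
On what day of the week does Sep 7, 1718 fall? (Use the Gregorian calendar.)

Doomsday rule: the anchor day for the 1700s is Sunday. For year 18: 18÷12 = 1 r 6, and 6÷4 = 1, so 1+6+1 = 8.
Sunday + 8 ≡ Monday — that's 1718's doomsday.
In September the doomsday date is Sep 5.
Sep 7 is 2 days after Sep 5; 2 mod 7 = 2, so Monday + 2 = Wednesday.

Wednesday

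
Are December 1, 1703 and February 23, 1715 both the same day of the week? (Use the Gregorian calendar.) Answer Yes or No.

Yes

From Dec 1, 1703 to Feb 23, 1715 is 4102 days.
4102 mod 7 = 0, so they are the same weekday.
(Dec 1, 1703 is a Saturday; Feb 23, 1715 is a Saturday.)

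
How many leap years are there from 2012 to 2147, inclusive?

Multiples of 4 in [2012,2147]: 34.
Of those, multiples of 100: 1 (not leap unless ÷400).
Multiples of 400: 0.
Leap years = 34 − 1 + 0 = 33.

33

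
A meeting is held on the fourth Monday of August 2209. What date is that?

August 1, 2209 is a Tuesday.
The first Monday is therefore August 7 (6 days later).
The fourth Monday is 7 + 3×7 = August 28.

August 28, 2209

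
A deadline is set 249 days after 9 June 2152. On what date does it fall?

February 13, 2153

Jun has 30 days: +22 → Jul 1, 2152 (227 left).
Jul has 31 days: +31 → Aug 1, 2152 (196 left).
Aug has 31 days: +31 → Sep 1, 2152 (165 left).
Sep has 30 days: +30 → Oct 1, 2152 (135 left).
Oct has 31 days: +31 → Nov 1, 2152 (104 left).
Nov has 30 days: +30 → Dec 1, 2152 (74 left).
Dec has 31 days: +31 → Jan 1, 2153 (43 left).
Jan has 31 days: +31 → Feb 1, 2153 (12 left).
+12 → Feb 13, 2153.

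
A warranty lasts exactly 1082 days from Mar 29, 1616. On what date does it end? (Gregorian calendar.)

+365 (one year) → Mar 29, 1617 (717 left).
+365 (one year) → Mar 29, 1618 (352 left).
Mar has 31 days: +3 → Apr 1, 1618 (349 left).
Apr has 30 days: +30 → May 1, 1618 (319 left).
May has 31 days: +31 → Jun 1, 1618 (288 left).
Jun has 30 days: +30 → Jul 1, 1618 (258 left).
Jul has 31 days: +31 → Aug 1, 1618 (227 left).
Aug has 31 days: +31 → Sep 1, 1618 (196 left).
Sep has 30 days: +30 → Oct 1, 1618 (166 left).
Oct has 31 days: +31 → Nov 1, 1618 (135 left).
Nov has 30 days: +30 → Dec 1, 1618 (105 left).
Dec has 31 days: +31 → Jan 1, 1619 (74 left).
Jan has 31 days: +31 → Feb 1, 1619 (43 left).
Feb has 28 days: +28 → Mar 1, 1619 (15 left).
+15 → Mar 16, 1619.

March 16, 1619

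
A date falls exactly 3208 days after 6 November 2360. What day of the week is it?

Nov 6, 2360 is a Sunday.
3208 mod 7 = 2, so 3208 days after a Sunday is Sunday + 2 = Tuesday.

Tuesday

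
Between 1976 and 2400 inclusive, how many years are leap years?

104

Multiples of 4 in [1976,2400]: 107.
Of those, multiples of 100: 5 (not leap unless ÷400).
Multiples of 400: 2.
Leap years = 107 − 5 + 2 = 104.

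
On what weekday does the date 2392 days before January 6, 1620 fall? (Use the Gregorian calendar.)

Wednesday

First find the weekday of Jan 6, 1620. Doomsday rule: the anchor day for the 1600s is Tuesday. For year 20: 20÷12 = 1 r 8, and 8÷4 = 2, so 1+8+2 = 11.
Tuesday + 11 ≡ Saturday — that's 1620's doomsday.
In January the doomsday date is Jan 4 (1620 is a leap year (divisible by 4)).
Jan 6 is 2 days after Jan 4; 2 mod 7 = 2, so Saturday + 2 = Monday.
2392 mod 7 = 5, so 2392 days before a Monday is Monday − 5 = Wednesday.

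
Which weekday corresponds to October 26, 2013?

Saturday

January 1, 2013 is a Tuesday.
Jan 1, 2013 → Feb 1, 2013: 31 days (January has 31).
Feb 1, 2013 → Mar 1, 2013: 28 days (February has 28).
Mar 1, 2013 → Apr 1, 2013: 31 days (March has 31).
Apr 1, 2013 → May 1, 2013: 30 days (April has 30).
May 1, 2013 → Jun 1, 2013: 31 days (May has 31).
Jun 1, 2013 → Jul 1, 2013: 30 days (June has 30).
Jul 1, 2013 → Aug 1, 2013: 31 days (July has 31).
Aug 1, 2013 → Sep 1, 2013: 31 days (August has 31).
Sep 1, 2013 → Oct 1, 2013: 30 days (September has 30).
Oct 1, 2013 → Oct 26, 2013: 25 days.
Total: 298 days.
298 mod 7 = 4, so Tuesday + 4 = Saturday.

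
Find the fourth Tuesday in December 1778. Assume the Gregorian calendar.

December 1, 1778 is a Tuesday.
The first Tuesday is therefore December 1 (same day).
The fourth Tuesday is 1 + 3×7 = December 22.

December 22, 1778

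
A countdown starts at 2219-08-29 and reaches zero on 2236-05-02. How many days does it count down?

6091

Aug 29, 2219 → Aug 29, 2220: 366 days (Feb 29, 2220 is in that span).
Aug 29, 2220 → Aug 29, 2221: 365 days.
Aug 29, 2221 → Aug 29, 2222: 365 days.
Aug 29, 2222 → Aug 29, 2223: 365 days.
Aug 29, 2223 → Aug 29, 2224: 366 days (Feb 29, 2224 is in that span).
Aug 29, 2224 → Aug 29, 2225: 365 days.
Aug 29, 2225 → Aug 29, 2226: 365 days.
Aug 29, 2226 → Aug 29, 2227: 365 days.
Aug 29, 2227 → Aug 29, 2228: 366 days (Feb 29, 2228 is in that span).
Aug 29, 2228 → Aug 29, 2229: 365 days.
Aug 29, 2229 → Aug 29, 2230: 365 days.
Aug 29, 2230 → Aug 29, 2231: 365 days.
Aug 29, 2231 → Aug 29, 2232: 366 days (Feb 29, 2232 is in that span).
Aug 29, 2232 → Aug 29, 2233: 365 days.
Aug 29, 2233 → Aug 29, 2234: 365 days.
Aug 29, 2234 → Aug 29, 2235: 365 days.
Aug 29, 2235 → Sep 29, 2235: 31 days (August has 31).
Sep 29, 2235 → Oct 29, 2235: 30 days (September has 30).
Oct 29, 2235 → Nov 29, 2235: 31 days (October has 31).
Nov 29, 2235 → Dec 29, 2235: 30 days (November has 30).
Dec 29, 2235 → Jan 29, 2236: 31 days (December has 31).
Jan 29, 2236 → Feb 29, 2236: 31 days (January has 31).
Feb 29, 2236 → Mar 29, 2236: 29 days (February has 29).
Mar 29, 2236 → Apr 29, 2236: 31 days (March has 31).
Apr 29, 2236 → May 2, 2236: 3 days.
Total: 6091 days.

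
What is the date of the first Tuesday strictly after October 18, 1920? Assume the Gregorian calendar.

Oct 18, 1920 is a Monday.
From Monday to the next Tuesday is 1 day.
Oct 18, 1920 + 1 = Oct 19, 1920.

October 19, 1920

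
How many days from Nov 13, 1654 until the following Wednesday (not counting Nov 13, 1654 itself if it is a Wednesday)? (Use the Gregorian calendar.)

Nov 13, 1654 is a Friday.
From Friday to the next Wednesday is 5 days.

5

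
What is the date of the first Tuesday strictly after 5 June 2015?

June 9, 2015

Jun 5, 2015 is a Friday.
From Friday to the next Tuesday is 4 days.
Jun 5, 2015 + 4 = Jun 9, 2015.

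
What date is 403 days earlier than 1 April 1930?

−365 (one year) → Apr 1, 1929 (38 left).
−1 → Mar 31, 1929 (end of Mar, 31 days; 37 left).
−31 → Feb 28, 1929 (end of Feb, 28 days; 6 left).
−6 → Feb 22, 1929.

February 22, 1929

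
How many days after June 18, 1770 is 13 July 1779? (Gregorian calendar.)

3312

Jun 18, 1770 → Jun 18, 1771: 365 days.
Jun 18, 1771 → Jun 18, 1772: 366 days (Feb 29, 1772 is in that span).
Jun 18, 1772 → Jun 18, 1773: 365 days.
Jun 18, 1773 → Jun 18, 1774: 365 days.
Jun 18, 1774 → Jun 18, 1775: 365 days.
Jun 18, 1775 → Jun 18, 1776: 366 days (Feb 29, 1776 is in that span).
Jun 18, 1776 → Jun 18, 1777: 365 days.
Jun 18, 1777 → Jun 18, 1778: 365 days.
Jun 18, 1778 → Jul 18, 1778: 30 days (June has 30).
Jul 18, 1778 → Aug 18, 1778: 31 days (July has 31).
Aug 18, 1778 → Sep 18, 1778: 31 days (August has 31).
Sep 18, 1778 → Oct 18, 1778: 30 days (September has 30).
Oct 18, 1778 → Nov 18, 1778: 31 days (October has 31).
Nov 18, 1778 → Dec 18, 1778: 30 days (November has 30).
Dec 18, 1778 → Jan 18, 1779: 31 days (December has 31).
Jan 18, 1779 → Feb 18, 1779: 31 days (January has 31).
Feb 18, 1779 → Mar 18, 1779: 28 days (February has 28).
Mar 18, 1779 → Apr 18, 1779: 31 days (March has 31).
Apr 18, 1779 → May 18, 1779: 30 days (April has 30).
May 18, 1779 → Jun 18, 1779: 31 days (May has 31).
Jun 18, 1779 → Jul 13, 1779: 25 days.
Total: 3312 days.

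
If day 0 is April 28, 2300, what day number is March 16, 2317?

6166

Apr 28, 2300 → Apr 28, 2301: 365 days.
Apr 28, 2301 → Apr 28, 2302: 365 days.
Apr 28, 2302 → Apr 28, 2303: 365 days.
Apr 28, 2303 → Apr 28, 2304: 366 days (Feb 29, 2304 is in that span).
Apr 28, 2304 → Apr 28, 2305: 365 days.
Apr 28, 2305 → Apr 28, 2306: 365 days.
Apr 28, 2306 → Apr 28, 2307: 365 days.
Apr 28, 2307 → Apr 28, 2308: 366 days (Feb 29, 2308 is in that span).
Apr 28, 2308 → Apr 28, 2309: 365 days.
Apr 28, 2309 → Apr 28, 2310: 365 days.
Apr 28, 2310 → Apr 28, 2311: 365 days.
Apr 28, 2311 → Apr 28, 2312: 366 days (Feb 29, 2312 is in that span).
Apr 28, 2312 → Apr 28, 2313: 365 days.
Apr 28, 2313 → Apr 28, 2314: 365 days.
Apr 28, 2314 → Apr 28, 2315: 365 days.
Apr 28, 2315 → Apr 28, 2316: 366 days (Feb 29, 2316 is in that span).
Apr 28, 2316 → May 28, 2316: 30 days (April has 30).
May 28, 2316 → Jun 28, 2316: 31 days (May has 31).
Jun 28, 2316 → Jul 28, 2316: 30 days (June has 30).
Jul 28, 2316 → Aug 28, 2316: 31 days (July has 31).
Aug 28, 2316 → Sep 28, 2316: 31 days (August has 31).
Sep 28, 2316 → Oct 28, 2316: 30 days (September has 30).
Oct 28, 2316 → Nov 28, 2316: 31 days (October has 31).
Nov 28, 2316 → Dec 28, 2316: 30 days (November has 30).
Dec 28, 2316 → Jan 28, 2317: 31 days (December has 31).
Jan 28, 2317 → Feb 28, 2317: 31 days (January has 31).
Feb 28, 2317 → Mar 16, 2317: 16 days.
Total: 6166 days.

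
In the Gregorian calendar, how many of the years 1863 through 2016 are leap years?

38

Multiples of 4 in [1863,2016]: 39.
Of those, multiples of 100: 2 (not leap unless ÷400).
Multiples of 400: 1.
Leap years = 39 − 2 + 1 = 38.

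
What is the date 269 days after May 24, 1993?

May has 31 days: +8 → Jun 1, 1993 (261 left).
Jun has 30 days: +30 → Jul 1, 1993 (231 left).
Jul has 31 days: +31 → Aug 1, 1993 (200 left).
Aug has 31 days: +31 → Sep 1, 1993 (169 left).
Sep has 30 days: +30 → Oct 1, 1993 (139 left).
Oct has 31 days: +31 → Nov 1, 1993 (108 left).
Nov has 30 days: +30 → Dec 1, 1993 (78 left).
Dec has 31 days: +31 → Jan 1, 1994 (47 left).
Jan has 31 days: +31 → Feb 1, 1994 (16 left).
+16 → Feb 17, 1994.

February 17, 1994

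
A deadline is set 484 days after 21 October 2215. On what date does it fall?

+366 (one year; includes Feb 29, 2216) → Oct 21, 2216 (118 left).
Oct has 31 days: +11 → Nov 1, 2216 (107 left).
Nov has 30 days: +30 → Dec 1, 2216 (77 left).
Dec has 31 days: +31 → Jan 1, 2217 (46 left).
Jan has 31 days: +31 → Feb 1, 2217 (15 left).
+15 → Feb 16, 2217.

February 16, 2217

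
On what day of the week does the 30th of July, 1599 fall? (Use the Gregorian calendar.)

Friday

Doomsday rule: the anchor day for the 1500s is Wednesday. For year 99: 99÷12 = 8 r 3, and 3÷4 = 0, so 8+3+0 = 11.
Wednesday + 11 ≡ Sunday — that's 1599's doomsday.
In July the doomsday date is Jul 11.
Jul 30 is 19 days after Jul 11; 19 mod 7 = 5, so Sunday + 5 = Friday.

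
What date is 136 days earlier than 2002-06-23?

−23 → May 31, 2002 (end of May, 31 days; 113 left).
−31 → Apr 30, 2002 (end of Apr, 30 days; 82 left).
−30 → Mar 31, 2002 (end of Mar, 31 days; 52 left).
−31 → Feb 28, 2002 (end of Feb, 28 days; 21 left).
−21 → Feb 7, 2002.

February 7, 2002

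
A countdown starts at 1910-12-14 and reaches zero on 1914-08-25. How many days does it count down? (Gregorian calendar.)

1350

Dec 14, 1910 → Dec 14, 1911: 365 days.
Dec 14, 1911 → Dec 14, 1912: 366 days (Feb 29, 1912 is in that span).
Dec 14, 1912 → Dec 14, 1913: 365 days.
Dec 14, 1913 → Jan 14, 1914: 31 days (December has 31).
Jan 14, 1914 → Feb 14, 1914: 31 days (January has 31).
Feb 14, 1914 → Mar 14, 1914: 28 days (February has 28).
Mar 14, 1914 → Apr 14, 1914: 31 days (March has 31).
Apr 14, 1914 → May 14, 1914: 30 days (April has 30).
May 14, 1914 → Jun 14, 1914: 31 days (May has 31).
Jun 14, 1914 → Jul 14, 1914: 30 days (June has 30).
Jul 14, 1914 → Aug 14, 1914: 31 days (July has 31).
Aug 14, 1914 → Aug 25, 1914: 11 days.
Total: 1350 days.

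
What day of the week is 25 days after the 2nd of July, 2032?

Jul 2, 2032 is a Friday.
25 mod 7 = 4, so 25 days after a Friday is Friday + 4 = Tuesday.

Tuesday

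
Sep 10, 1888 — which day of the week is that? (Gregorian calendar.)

Monday

Doomsday rule: the anchor day for the 1800s is Friday. For year 88: 88÷12 = 7 r 4, and 4÷4 = 1, so 7+4+1 = 12.
Friday + 12 ≡ Wednesday — that's 1888's doomsday.
In September the doomsday date is Sep 5.
Sep 10 is 5 days after Sep 5; 5 mod 7 = 5, so Wednesday + 5 = Monday.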